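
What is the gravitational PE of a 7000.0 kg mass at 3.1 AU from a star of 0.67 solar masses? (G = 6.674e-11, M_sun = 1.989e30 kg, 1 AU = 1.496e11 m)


M = 0.67 * 1.989e30 kg = 1.33263e+30 kg; r = 3.1 AU * 1.496e11 m/AU = 4.6376e+11 m. U = -GM*m/r = -(6.674e-11 * 1.33263e+30 * 7000.0) / 4.6376e+11 = -1.342e+12

-1.342e+12 J


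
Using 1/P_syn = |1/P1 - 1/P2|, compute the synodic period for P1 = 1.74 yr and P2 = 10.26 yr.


1/P_syn = |1/P1 - 1/P2| = |1/1.74 - 1/10.26| => P_syn = 2.0954

2.0954 years


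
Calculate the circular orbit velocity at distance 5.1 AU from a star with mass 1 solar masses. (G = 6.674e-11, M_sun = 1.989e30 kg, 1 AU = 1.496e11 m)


v = sqrt(GM/r) = sqrt(6.674e-11 * 1.989e+30 / 7.630e+11) = 13190.4499

13190.4499 m/s


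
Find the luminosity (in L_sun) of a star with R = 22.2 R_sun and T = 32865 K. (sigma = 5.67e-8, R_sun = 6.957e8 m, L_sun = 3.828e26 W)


R = 22.2 * 6.957e8 m = 1.544454e+10 m. L = 4*pi*R^2*sigma*T^4 = 4*pi*(1.544454e+10)^2 * 5.67e-8 * 32865^4 = 1.982793219e+32 W. L/L_sun = 1.982793219e+32 / 3.828e26 = 517971.0604

517971.0604 L_sun


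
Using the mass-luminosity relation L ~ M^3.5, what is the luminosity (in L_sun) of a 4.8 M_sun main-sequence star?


L/L_sun = (M/M_sun)^3.5 = 4.8^3.5 = 242.2949

242.2949 L_sun


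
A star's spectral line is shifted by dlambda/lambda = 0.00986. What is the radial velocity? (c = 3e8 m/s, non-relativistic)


v = (dlambda/lambda) * c = 0.00986 * 3e8 = 2.958e+06

2.958e+06 m/s


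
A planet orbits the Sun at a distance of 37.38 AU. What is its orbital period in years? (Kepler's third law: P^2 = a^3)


P = a^(3/2) = 37.38^1.5 = 228.5383

228.5383 years


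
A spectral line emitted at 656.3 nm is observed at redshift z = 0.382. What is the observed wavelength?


lam_obs = lam_emit * (1 + z) = 656.3 * (1 + 0.382) = 907.0066

907.0066 nm


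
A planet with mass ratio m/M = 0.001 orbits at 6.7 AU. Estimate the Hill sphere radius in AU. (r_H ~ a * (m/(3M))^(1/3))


r_H = a * (m/3M)^(1/3) = 6.7 * (0.001/3)^(1/3) = 0.4646

0.4646 AU


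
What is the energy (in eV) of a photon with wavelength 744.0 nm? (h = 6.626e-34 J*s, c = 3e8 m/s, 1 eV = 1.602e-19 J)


E = hc/lambda = 6.626e-34 * 3e8 / 7.440e-07 = 2.672e-19 J = 1.6678 eV

1.6678 eV


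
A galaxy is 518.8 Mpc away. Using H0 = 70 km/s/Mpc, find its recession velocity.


v = H0 * d = 70 * 518.8 = 36316.0

36316.0 km/s


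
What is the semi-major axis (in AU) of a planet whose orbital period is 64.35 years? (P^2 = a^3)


a = P^(2/3) = 64.35^(2/3) = 16.0583

16.0583 AU


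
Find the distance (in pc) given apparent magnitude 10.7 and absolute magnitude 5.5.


d = 10^((m - M + 5)/5) = 10^((10.7 - 5.5 + 5)/5) = 109.6478

109.6478 pc


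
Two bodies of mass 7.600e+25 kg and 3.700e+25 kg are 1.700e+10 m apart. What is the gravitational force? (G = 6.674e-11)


F = G*m1*m2/r^2 = 6.674e-11 * 7.600e+25 * 3.700e+25 / (1.700e+10)^2 = 6.674e-11 * 2.812e+51 / 2.890e+20 = 6.494e+20

6.494e+20 N


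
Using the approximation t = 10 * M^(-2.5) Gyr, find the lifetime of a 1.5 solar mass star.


t = 10 * M^(-2.5) = 10 * 1.5^(-2.5) = 3.6289

3.6289 Gyr


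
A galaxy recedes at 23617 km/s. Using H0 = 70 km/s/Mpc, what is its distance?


d = v / H0 = 23617 / 70 = 337.3857

337.3857 Mpc


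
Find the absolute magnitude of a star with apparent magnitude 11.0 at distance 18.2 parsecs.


M = m - 5*log10(d) + 5 = 11.0 - 5*log10(18.2) + 5 = 9.6996

9.6996


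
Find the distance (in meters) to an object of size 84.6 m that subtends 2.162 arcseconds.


D = size / theta_rad, theta_rad = 2.162 * pi/(180*3600) = 1.048e-05, D = 8.071e+06

8.071e+06 m


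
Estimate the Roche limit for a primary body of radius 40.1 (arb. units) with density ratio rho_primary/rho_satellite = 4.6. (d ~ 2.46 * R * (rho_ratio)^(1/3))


d_Roche = 2.46 * 40.1 * 4.6^(1/3) = 164.0585

164.0585


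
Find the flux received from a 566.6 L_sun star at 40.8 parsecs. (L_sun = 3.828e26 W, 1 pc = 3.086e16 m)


F = L / (4*pi*d^2) = 2.169e+29 / (4*pi*(1.259e+18)^2) = 1.089e-08

1.089e-08 W/m^2


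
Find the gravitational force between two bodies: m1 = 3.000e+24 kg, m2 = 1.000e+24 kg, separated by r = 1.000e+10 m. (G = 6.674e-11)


F = G*m1*m2/r^2 = 6.674e-11 * 3.000e+24 * 1.000e+24 / (1.000e+10)^2 = 6.674e-11 * 3.000e+48 / 1.000e+20 = 2.002e+18

2.002e+18 N


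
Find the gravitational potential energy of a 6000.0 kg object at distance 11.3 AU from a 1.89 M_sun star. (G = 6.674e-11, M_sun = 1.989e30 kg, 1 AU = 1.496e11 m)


M = 1.89 * 1.989e30 kg = 3.75921e+30 kg; r = 11.3 AU * 1.496e11 m/AU = 1.69048e+12 m. U = -GM*m/r = -(6.674e-11 * 3.75921e+30 * 6000.0) / 1.69048e+12 = -8.905e+11

-8.905e+11 J


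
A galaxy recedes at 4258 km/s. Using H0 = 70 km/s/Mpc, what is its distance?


d = v / H0 = 4258 / 70 = 60.8286

60.8286 Mpc


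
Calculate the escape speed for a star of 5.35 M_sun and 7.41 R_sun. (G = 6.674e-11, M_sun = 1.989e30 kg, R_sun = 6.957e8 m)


M = 5.35 * 1.989e30 kg = 1.064115e+31 kg; R = 7.41 * 6.957e8 m = 5.155137e+09 m. v_esc = sqrt(2GM/R) = sqrt(2 * 6.674e-11 * 1.064115e+31 / 5.155137e+09) = 524906.893

524906.893 m/s


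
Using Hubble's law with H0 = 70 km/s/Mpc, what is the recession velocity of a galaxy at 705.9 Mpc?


v = H0 * d = 70 * 705.9 = 49413.0

49413.0 km/s


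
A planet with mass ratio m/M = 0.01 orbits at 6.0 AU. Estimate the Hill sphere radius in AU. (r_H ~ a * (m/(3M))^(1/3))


r_H = a * (m/3M)^(1/3) = 6.0 * (0.01/3)^(1/3) = 0.8963

0.8963 AU


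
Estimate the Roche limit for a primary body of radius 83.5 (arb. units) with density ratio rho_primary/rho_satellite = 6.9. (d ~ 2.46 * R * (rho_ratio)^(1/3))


d_Roche = 2.46 * 83.5 * 6.9^(1/3) = 391.0551

391.0551


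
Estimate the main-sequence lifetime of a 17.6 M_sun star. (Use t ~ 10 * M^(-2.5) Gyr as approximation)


t = 10 * M^(-2.5) = 10 * 17.6^(-2.5) = 0.0077

0.0077 Gyr


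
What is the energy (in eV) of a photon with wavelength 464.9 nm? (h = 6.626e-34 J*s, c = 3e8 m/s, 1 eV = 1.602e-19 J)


E = hc/lambda = 6.626e-34 * 3e8 / 4.649e-07 = 4.276e-19 J = 2.669 eV

2.669 eV


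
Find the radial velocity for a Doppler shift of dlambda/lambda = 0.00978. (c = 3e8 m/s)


v = (dlambda/lambda) * c = 0.00978 * 3e8 = 2.934e+06

2.934e+06 m/s


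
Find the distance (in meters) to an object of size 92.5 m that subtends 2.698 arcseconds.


D = size / theta_rad, theta_rad = 2.698 * pi/(180*3600) = 1.308e-05, D = 7.072e+06

7.072e+06 m


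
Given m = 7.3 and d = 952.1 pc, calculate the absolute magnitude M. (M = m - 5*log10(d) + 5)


M = m - 5*log10(d) + 5 = 7.3 - 5*log10(952.1) + 5 = -2.5934

-2.5934


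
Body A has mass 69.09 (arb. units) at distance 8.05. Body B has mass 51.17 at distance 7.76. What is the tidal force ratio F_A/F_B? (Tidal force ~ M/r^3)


Ratio = (M1/r1^3) / (M2/r2^3) = (69.09/8.05^3) / (51.17/7.76^3) = 1.2095

1.2095


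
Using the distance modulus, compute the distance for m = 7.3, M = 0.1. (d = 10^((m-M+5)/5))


d = 10^((m - M + 5)/5) = 10^((7.3 - 0.1 + 5)/5) = 275.4229

275.4229 pc


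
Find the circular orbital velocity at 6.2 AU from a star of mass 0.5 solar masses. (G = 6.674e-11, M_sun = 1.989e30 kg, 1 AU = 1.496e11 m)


v = sqrt(GM/r) = sqrt(6.674e-11 * 9.945e+29 / 9.275e+11) = 8459.2888

8459.2888 m/s


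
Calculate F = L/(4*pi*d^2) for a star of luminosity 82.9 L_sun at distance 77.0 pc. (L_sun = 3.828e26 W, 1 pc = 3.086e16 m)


F = L / (4*pi*d^2) = 3.173e+28 / (4*pi*(2.376e+18)^2) = 4.472e-10

4.472e-10 W/m^2


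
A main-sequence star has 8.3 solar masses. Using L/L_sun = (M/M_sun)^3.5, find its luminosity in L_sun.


L/L_sun = (M/M_sun)^3.5 = 8.3^3.5 = 1647.3024

1647.3024 L_sun


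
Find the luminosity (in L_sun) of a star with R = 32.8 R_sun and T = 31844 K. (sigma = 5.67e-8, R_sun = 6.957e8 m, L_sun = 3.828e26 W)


R = 32.8 * 6.957e8 m = 2.281896e+10 m. L = 4*pi*R^2*sigma*T^4 = 4*pi*(2.281896e+10)^2 * 5.67e-8 * 31844^4 = 3.815004706e+32 W. L/L_sun = 3.815004706e+32 / 3.828e26 = 996605.2002

996605.2002 L_sun


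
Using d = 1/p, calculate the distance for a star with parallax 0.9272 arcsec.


d = 1/p = 1/0.9272 = 1.0785

1.0785 pc


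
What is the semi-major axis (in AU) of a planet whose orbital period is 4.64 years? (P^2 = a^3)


a = P^(2/3) = 4.64^(2/3) = 2.7819

2.7819 AU


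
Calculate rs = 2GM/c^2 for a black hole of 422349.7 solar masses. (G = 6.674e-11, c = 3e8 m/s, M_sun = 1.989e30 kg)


M = 422349.7 * 1.989e30 kg = 8.400535533e+35 kg. rs = 2GM/c^2 = 2 * 6.674e-11 * 8.400535533e+35 / (3e8)^2 = 1.246e+09

1.246e+09 m


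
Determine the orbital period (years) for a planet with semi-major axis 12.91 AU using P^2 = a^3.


P = a^(3/2) = 12.91^1.5 = 46.3863

46.3863 years


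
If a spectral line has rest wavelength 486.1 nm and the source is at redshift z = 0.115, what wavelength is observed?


lam_obs = lam_emit * (1 + z) = 486.1 * (1 + 0.115) = 542.0015

542.0015 nm


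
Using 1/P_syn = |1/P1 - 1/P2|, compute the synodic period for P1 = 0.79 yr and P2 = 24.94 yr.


1/P_syn = |1/P1 - 1/P2| = |1/0.79 - 1/24.94| => P_syn = 0.8158

0.8158 years


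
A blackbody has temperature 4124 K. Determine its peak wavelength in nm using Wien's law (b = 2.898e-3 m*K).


lam_max = b / T = 2.898e-3 / 4124 = 7.027e-07 m = 702.7158 nm

702.7158 nm


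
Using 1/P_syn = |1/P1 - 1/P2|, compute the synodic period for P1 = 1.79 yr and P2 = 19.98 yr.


1/P_syn = |1/P1 - 1/P2| = |1/1.79 - 1/19.98| => P_syn = 1.9661

1.9661 years


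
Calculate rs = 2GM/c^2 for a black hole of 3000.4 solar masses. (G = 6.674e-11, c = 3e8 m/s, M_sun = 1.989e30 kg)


M = 3000.4 * 1.989e30 kg = 5.9677956e+33 kg. rs = 2GM/c^2 = 2 * 6.674e-11 * 5.9677956e+33 / (3e8)^2 = 8.851e+06

8.851e+06 m


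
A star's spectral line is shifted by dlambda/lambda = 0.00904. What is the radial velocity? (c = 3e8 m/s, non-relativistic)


v = (dlambda/lambda) * c = 0.00904 * 3e8 = 2.712e+06

2.712e+06 m/s


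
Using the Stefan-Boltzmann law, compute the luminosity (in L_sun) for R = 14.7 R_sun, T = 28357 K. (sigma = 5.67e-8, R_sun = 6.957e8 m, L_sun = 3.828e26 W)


R = 14.7 * 6.957e8 m = 1.022679e+10 m. L = 4*pi*R^2*sigma*T^4 = 4*pi*(1.022679e+10)^2 * 5.67e-8 * 28357^4 = 4.818509637e+31 W. L/L_sun = 4.818509637e+31 / 3.828e26 = 125875.3824

125875.3824 L_sun


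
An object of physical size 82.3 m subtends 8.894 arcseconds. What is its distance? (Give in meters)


D = size / theta_rad, theta_rad = 8.894 * pi/(180*3600) = 4.312e-05, D = 1.909e+06

1.909e+06 m


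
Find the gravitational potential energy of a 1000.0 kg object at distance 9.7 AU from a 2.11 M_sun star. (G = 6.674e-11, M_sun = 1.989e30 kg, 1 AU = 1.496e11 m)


M = 2.11 * 1.989e30 kg = 4.19679e+30 kg; r = 9.7 AU * 1.496e11 m/AU = 1.45112e+12 m. U = -GM*m/r = -(6.674e-11 * 4.19679e+30 * 1000.0) / 1.45112e+12 = -1.930e+11

-1.930e+11 J


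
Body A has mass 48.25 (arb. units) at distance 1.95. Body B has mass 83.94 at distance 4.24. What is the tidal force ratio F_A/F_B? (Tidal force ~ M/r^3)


Ratio = (M1/r1^3) / (M2/r2^3) = (48.25/1.95^3) / (83.94/4.24^3) = 5.9091

5.9091


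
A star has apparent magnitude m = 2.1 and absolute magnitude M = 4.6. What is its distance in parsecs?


d = 10^((m - M + 5)/5) = 10^((2.1 - 4.6 + 5)/5) = 3.1623

3.1623 pc


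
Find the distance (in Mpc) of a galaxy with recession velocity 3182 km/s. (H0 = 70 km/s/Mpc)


d = v / H0 = 3182 / 70 = 45.4571

45.4571 Mpc


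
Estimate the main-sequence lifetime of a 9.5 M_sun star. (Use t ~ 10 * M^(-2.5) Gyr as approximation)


t = 10 * M^(-2.5) = 10 * 9.5^(-2.5) = 0.0359

0.0359 Gyr


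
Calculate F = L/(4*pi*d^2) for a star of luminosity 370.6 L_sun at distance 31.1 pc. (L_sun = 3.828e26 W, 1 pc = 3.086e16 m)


F = L / (4*pi*d^2) = 1.419e+29 / (4*pi*(9.597e+17)^2) = 1.226e-08

1.226e-08 W/m^2


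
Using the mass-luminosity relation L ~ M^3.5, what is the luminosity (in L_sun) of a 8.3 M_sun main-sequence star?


L/L_sun = (M/M_sun)^3.5 = 8.3^3.5 = 1647.3024

1647.3024 L_sun


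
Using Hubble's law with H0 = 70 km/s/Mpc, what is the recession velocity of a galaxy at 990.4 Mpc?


v = H0 * d = 70 * 990.4 = 69328.0

69328.0 km/s


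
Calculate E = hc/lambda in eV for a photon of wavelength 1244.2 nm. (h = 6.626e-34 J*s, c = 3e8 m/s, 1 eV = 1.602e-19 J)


E = hc/lambda = 6.626e-34 * 3e8 / 1.244e-06 = 1.598e-19 J = 0.9973 eV

0.9973 eV


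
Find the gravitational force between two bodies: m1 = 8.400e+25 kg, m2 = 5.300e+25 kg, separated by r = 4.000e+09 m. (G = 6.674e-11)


F = G*m1*m2/r^2 = 6.674e-11 * 8.400e+25 * 5.300e+25 / (4.000e+09)^2 = 6.674e-11 * 4.452e+51 / 1.600e+19 = 1.857e+22

1.857e+22 N


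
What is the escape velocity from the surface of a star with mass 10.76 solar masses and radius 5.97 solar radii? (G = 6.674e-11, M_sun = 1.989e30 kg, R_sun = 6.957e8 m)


M = 10.76 * 1.989e30 kg = 2.140164e+31 kg; R = 5.97 * 6.957e8 m = 4.153329e+09 m. v_esc = sqrt(2GM/R) = sqrt(2 * 6.674e-11 * 2.140164e+31 / 4.153329e+09) = 829341.6166

829341.6166 m/s


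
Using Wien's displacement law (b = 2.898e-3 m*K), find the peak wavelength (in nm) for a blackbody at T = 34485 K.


lam_max = b / T = 2.898e-3 / 34485 = 8.404e-08 m = 84.0365 nm

84.0365 nm


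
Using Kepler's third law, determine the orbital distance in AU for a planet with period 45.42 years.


a = P^(2/3) = 45.42^(2/3) = 12.7301

12.7301 AU


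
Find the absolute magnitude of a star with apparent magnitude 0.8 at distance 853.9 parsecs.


M = m - 5*log10(d) + 5 = 0.8 - 5*log10(853.9) + 5 = -8.857

-8.857


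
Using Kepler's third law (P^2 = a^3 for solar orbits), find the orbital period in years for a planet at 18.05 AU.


P = a^(3/2) = 18.05^1.5 = 76.686

76.686 years


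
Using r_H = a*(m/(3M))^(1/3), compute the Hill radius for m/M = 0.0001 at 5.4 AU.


r_H = a * (m/3M)^(1/3) = 5.4 * (0.0001/3)^(1/3) = 0.1738

0.1738 AU


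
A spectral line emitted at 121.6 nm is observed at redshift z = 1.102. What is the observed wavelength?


lam_obs = lam_emit * (1 + z) = 121.6 * (1 + 1.102) = 255.6032

255.6032 nm


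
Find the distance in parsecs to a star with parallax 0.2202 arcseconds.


d = 1/p = 1/0.2202 = 4.5413

4.5413 pc


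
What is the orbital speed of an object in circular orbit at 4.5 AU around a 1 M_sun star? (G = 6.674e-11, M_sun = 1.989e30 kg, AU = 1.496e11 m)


v = sqrt(GM/r) = sqrt(6.674e-11 * 1.989e+30 / 6.732e+11) = 14042.3062

14042.3062 m/s


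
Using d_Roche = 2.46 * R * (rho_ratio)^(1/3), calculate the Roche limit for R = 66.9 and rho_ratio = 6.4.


d_Roche = 2.46 * 66.9 * 6.4^(1/3) = 305.5539

305.5539


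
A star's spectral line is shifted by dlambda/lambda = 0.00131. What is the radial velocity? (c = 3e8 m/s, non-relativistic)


v = (dlambda/lambda) * c = 0.00131 * 3e8 = 393000.0

393000.0 m/s


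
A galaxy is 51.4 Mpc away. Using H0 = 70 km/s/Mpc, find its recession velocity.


v = H0 * d = 70 * 51.4 = 3598.0

3598.0 km/s


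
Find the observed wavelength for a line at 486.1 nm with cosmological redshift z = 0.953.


lam_obs = lam_emit * (1 + z) = 486.1 * (1 + 0.953) = 949.3533

949.3533 nm


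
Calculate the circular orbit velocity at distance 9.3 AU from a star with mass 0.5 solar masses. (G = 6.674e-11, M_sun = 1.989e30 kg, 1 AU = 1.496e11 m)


v = sqrt(GM/r) = sqrt(6.674e-11 * 9.945e+29 / 1.391e+12) = 6906.9804

6906.9804 m/s


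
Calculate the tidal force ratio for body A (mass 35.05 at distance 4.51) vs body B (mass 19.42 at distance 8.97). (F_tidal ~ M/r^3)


Ratio = (M1/r1^3) / (M2/r2^3) = (35.05/4.51^3) / (19.42/8.97^3) = 14.1999

14.1999


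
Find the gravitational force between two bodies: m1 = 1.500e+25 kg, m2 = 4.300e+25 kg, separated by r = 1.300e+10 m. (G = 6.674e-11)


F = G*m1*m2/r^2 = 6.674e-11 * 1.500e+25 * 4.300e+25 / (1.300e+10)^2 = 6.674e-11 * 6.450e+50 / 1.690e+20 = 2.547e+20

2.547e+20 N


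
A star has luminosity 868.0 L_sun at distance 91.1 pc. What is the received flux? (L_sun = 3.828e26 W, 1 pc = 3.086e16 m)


F = L / (4*pi*d^2) = 3.323e+29 / (4*pi*(2.811e+18)^2) = 3.345e-09

3.345e-09 W/m^2


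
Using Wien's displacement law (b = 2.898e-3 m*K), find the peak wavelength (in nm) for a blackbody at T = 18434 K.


lam_max = b / T = 2.898e-3 / 18434 = 1.572e-07 m = 157.2095 nm

157.2095 nm


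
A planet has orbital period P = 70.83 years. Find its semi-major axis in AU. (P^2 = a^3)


a = P^(2/3) = 70.83^(2/3) = 17.119

17.119 AU


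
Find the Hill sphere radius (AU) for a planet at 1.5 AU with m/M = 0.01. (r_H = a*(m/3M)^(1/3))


r_H = a * (m/3M)^(1/3) = 1.5 * (0.01/3)^(1/3) = 0.2241

0.2241 AU


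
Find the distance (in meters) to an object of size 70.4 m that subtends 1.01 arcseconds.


D = size / theta_rad, theta_rad = 1.01 * pi/(180*3600) = 4.897e-06, D = 1.438e+07

1.438e+07 m


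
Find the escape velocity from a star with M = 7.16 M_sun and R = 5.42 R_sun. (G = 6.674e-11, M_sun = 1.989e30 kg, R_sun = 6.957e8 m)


M = 7.16 * 1.989e30 kg = 1.424124e+31 kg; R = 5.42 * 6.957e8 m = 3.770694e+09 m. v_esc = sqrt(2GM/R) = sqrt(2 * 6.674e-11 * 1.424124e+31 / 3.770694e+09) = 710021.2663

710021.2663 m/s


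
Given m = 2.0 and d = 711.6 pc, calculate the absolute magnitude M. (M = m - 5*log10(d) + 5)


M = m - 5*log10(d) + 5 = 2.0 - 5*log10(711.6) + 5 = -7.2612

-7.2612


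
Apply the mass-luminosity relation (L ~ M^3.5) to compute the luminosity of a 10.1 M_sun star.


L/L_sun = (M/M_sun)^3.5 = 10.1^3.5 = 3274.3478

3274.3478 L_sun


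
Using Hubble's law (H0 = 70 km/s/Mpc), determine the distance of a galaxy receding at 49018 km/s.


d = v / H0 = 49018 / 70 = 700.2571

700.2571 Mpc


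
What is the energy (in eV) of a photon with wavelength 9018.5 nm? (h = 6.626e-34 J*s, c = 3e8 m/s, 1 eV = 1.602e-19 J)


E = hc/lambda = 6.626e-34 * 3e8 / 9.019e-06 = 2.204e-20 J = 0.1376 eV

0.1376 eV


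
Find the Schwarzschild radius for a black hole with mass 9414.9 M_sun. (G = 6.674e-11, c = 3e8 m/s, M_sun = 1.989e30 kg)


M = 9414.9 * 1.989e30 kg = 1.87262361e+34 kg. rs = 2GM/c^2 = 2 * 6.674e-11 * 1.87262361e+34 / (3e8)^2 = 2.777e+07

2.777e+07 m


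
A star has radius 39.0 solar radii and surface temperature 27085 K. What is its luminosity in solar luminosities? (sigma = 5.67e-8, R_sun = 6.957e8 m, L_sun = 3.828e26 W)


R = 39.0 * 6.957e8 m = 2.71323e+10 m. L = 4*pi*R^2*sigma*T^4 = 4*pi*(2.71323e+10)^2 * 5.67e-8 * 27085^4 = 2.822809065e+32 W. L/L_sun = 2.822809065e+32 / 3.828e26 = 737410.9364

737410.9364 L_sun


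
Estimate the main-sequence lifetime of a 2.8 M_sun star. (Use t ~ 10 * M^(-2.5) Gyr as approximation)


t = 10 * M^(-2.5) = 10 * 2.8^(-2.5) = 0.7623

0.7623 Gyr


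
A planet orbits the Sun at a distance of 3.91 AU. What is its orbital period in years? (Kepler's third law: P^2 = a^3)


P = a^(3/2) = 3.91^1.5 = 7.7315

7.7315 years


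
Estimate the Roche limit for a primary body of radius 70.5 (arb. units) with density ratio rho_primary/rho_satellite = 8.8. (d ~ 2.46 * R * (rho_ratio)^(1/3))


d_Roche = 2.46 * 70.5 * 8.8^(1/3) = 358.0567

358.0567


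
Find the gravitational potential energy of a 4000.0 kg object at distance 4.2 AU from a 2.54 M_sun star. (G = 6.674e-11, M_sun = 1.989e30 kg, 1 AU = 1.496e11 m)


M = 2.54 * 1.989e30 kg = 5.05206e+30 kg; r = 4.2 AU * 1.496e11 m/AU = 6.2832e+11 m. U = -GM*m/r = -(6.674e-11 * 5.05206e+30 * 4000.0) / 6.2832e+11 = -2.147e+12

-2.147e+12 J


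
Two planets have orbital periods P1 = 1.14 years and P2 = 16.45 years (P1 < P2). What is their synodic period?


1/P_syn = |1/P1 - 1/P2| = |1/1.14 - 1/16.45| => P_syn = 1.2249

1.2249 years


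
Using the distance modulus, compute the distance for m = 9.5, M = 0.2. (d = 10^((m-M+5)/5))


d = 10^((m - M + 5)/5) = 10^((9.5 - 0.2 + 5)/5) = 724.436

724.436 pc


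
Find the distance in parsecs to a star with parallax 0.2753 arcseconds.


d = 1/p = 1/0.2753 = 3.6324

3.6324 pc


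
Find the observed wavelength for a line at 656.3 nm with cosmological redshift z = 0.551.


lam_obs = lam_emit * (1 + z) = 656.3 * (1 + 0.551) = 1017.9213

1017.9213 nm


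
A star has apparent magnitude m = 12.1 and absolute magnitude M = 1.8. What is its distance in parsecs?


d = 10^((m - M + 5)/5) = 10^((12.1 - 1.8 + 5)/5) = 1148.1536

1148.1536 pc


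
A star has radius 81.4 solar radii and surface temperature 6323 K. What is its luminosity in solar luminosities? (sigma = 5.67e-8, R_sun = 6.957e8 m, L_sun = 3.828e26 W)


R = 81.4 * 6.957e8 m = 5.662998e+10 m. L = 4*pi*R^2*sigma*T^4 = 4*pi*(5.662998e+10)^2 * 5.67e-8 * 6323^4 = 3.652401115e+30 W. L/L_sun = 3.652401115e+30 / 3.828e26 = 9541.2777

9541.2777 L_sun


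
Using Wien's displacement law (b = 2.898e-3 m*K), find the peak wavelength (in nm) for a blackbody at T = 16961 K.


lam_max = b / T = 2.898e-3 / 16961 = 1.709e-07 m = 170.8626 nm

170.8626 nm


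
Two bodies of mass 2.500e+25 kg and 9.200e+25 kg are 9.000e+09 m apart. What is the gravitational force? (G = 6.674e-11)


F = G*m1*m2/r^2 = 6.674e-11 * 2.500e+25 * 9.200e+25 / (9.000e+09)^2 = 6.674e-11 * 2.300e+51 / 8.100e+19 = 1.895e+21

1.895e+21 N


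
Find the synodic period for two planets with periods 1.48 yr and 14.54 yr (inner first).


1/P_syn = |1/P1 - 1/P2| = |1/1.48 - 1/14.54| => P_syn = 1.6477

1.6477 years


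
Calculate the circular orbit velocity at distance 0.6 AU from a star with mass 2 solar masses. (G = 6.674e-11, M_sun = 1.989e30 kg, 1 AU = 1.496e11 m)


v = sqrt(GM/r) = sqrt(6.674e-11 * 3.978e+30 / 8.976e+10) = 54385.6181

54385.6181 m/s


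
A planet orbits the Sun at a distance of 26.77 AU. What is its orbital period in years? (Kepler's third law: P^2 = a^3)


P = a^(3/2) = 26.77^1.5 = 138.5073

138.5073 years


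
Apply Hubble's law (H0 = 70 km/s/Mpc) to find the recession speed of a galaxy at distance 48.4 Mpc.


v = H0 * d = 70 * 48.4 = 3388.0

3388.0 km/s


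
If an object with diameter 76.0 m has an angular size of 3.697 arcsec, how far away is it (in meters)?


D = size / theta_rad, theta_rad = 3.697 * pi/(180*3600) = 1.792e-05, D = 4.240e+06

4.240e+06 m


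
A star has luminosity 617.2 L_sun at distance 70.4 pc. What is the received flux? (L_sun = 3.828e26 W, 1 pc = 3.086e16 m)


F = L / (4*pi*d^2) = 2.363e+29 / (4*pi*(2.173e+18)^2) = 3.983e-09

3.983e-09 W/m^2


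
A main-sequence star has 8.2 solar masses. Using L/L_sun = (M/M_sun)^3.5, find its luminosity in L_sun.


L/L_sun = (M/M_sun)^3.5 = 8.2^3.5 = 1578.8777

1578.8777 L_sun


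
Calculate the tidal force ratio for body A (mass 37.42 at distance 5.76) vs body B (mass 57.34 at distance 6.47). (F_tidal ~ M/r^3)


Ratio = (M1/r1^3) / (M2/r2^3) = (37.42/5.76^3) / (57.34/6.47^3) = 0.9249

0.9249


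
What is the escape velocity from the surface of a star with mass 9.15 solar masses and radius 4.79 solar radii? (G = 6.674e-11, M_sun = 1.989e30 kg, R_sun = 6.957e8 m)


M = 9.15 * 1.989e30 kg = 1.819935e+31 kg; R = 4.79 * 6.957e8 m = 3.332403e+09 m. v_esc = sqrt(2GM/R) = sqrt(2 * 6.674e-11 * 1.819935e+31 / 3.332403e+09) = 853802.219

853802.219 m/s


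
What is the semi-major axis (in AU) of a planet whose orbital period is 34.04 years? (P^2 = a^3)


a = P^(2/3) = 34.04^(2/3) = 10.5033

10.5033 AU


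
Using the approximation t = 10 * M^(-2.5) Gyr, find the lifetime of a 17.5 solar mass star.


t = 10 * M^(-2.5) = 10 * 17.5^(-2.5) = 0.0078

0.0078 Gyr


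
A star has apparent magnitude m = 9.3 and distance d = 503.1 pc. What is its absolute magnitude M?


M = m - 5*log10(d) + 5 = 9.3 - 5*log10(503.1) + 5 = 0.7917

0.7917


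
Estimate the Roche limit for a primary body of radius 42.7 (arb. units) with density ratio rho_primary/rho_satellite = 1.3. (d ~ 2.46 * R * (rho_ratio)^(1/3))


d_Roche = 2.46 * 42.7 * 1.3^(1/3) = 114.6421

114.6421


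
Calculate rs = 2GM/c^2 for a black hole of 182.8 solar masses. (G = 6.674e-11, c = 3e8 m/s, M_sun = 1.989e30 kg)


M = 182.8 * 1.989e30 kg = 3.635892e+32 kg. rs = 2GM/c^2 = 2 * 6.674e-11 * 3.635892e+32 / (3e8)^2 = 539243.1824

539243.1824 m


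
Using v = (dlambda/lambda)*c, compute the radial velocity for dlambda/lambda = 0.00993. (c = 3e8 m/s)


v = (dlambda/lambda) * c = 0.00993 * 3e8 = 2.979e+06

2.979e+06 m/s


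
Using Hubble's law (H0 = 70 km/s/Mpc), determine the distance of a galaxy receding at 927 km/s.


d = v / H0 = 927 / 70 = 13.2429

13.2429 Mpc


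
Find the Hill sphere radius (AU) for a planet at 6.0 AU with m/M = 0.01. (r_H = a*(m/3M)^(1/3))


r_H = a * (m/3M)^(1/3) = 6.0 * (0.01/3)^(1/3) = 0.8963

0.8963 AU


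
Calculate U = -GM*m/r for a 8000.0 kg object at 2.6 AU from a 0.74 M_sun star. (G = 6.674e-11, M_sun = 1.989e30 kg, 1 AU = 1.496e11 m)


M = 0.74 * 1.989e30 kg = 1.47186e+30 kg; r = 2.6 AU * 1.496e11 m/AU = 3.8896e+11 m. U = -GM*m/r = -(6.674e-11 * 1.47186e+30 * 8000.0) / 3.8896e+11 = -2.020e+12

-2.020e+12 J


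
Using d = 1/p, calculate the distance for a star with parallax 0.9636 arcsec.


d = 1/p = 1/0.9636 = 1.0378

1.0378 pc


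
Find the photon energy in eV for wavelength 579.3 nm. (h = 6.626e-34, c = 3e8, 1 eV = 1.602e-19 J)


E = hc/lambda = 6.626e-34 * 3e8 / 5.793e-07 = 3.431e-19 J = 2.1419 eV

2.1419 eV


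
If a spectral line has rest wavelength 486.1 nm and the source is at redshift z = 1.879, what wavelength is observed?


lam_obs = lam_emit * (1 + z) = 486.1 * (1 + 1.879) = 1399.4819

1399.4819 nm


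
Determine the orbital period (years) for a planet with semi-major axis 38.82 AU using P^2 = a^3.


P = a^(3/2) = 38.82^1.5 = 241.8707

241.8707 years


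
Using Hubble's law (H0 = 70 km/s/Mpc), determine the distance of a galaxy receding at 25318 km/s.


d = v / H0 = 25318 / 70 = 361.6857

361.6857 Mpc


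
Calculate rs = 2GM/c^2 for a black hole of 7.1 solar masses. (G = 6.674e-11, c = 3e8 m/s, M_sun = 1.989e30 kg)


M = 7.1 * 1.989e30 kg = 1.41219e+31 kg. rs = 2GM/c^2 = 2 * 6.674e-11 * 1.41219e+31 / (3e8)^2 = 20944.3468

20944.3468 m


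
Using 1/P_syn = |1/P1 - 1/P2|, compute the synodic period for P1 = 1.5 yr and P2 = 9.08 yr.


1/P_syn = |1/P1 - 1/P2| = |1/1.5 - 1/9.08| => P_syn = 1.7968

1.7968 years


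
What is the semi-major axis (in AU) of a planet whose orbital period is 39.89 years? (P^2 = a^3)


a = P^(2/3) = 39.89^(2/3) = 11.6746

11.6746 AU


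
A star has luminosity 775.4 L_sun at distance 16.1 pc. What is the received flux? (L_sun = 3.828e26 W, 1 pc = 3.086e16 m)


F = L / (4*pi*d^2) = 2.968e+29 / (4*pi*(4.968e+17)^2) = 9.569e-08

9.569e-08 W/m^2


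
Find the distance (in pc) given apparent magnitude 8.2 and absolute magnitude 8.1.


d = 10^((m - M + 5)/5) = 10^((8.2 - 8.1 + 5)/5) = 10.4713

10.4713 pc


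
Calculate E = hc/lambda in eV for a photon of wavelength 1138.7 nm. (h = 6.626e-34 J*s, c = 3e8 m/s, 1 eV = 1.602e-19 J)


E = hc/lambda = 6.626e-34 * 3e8 / 1.139e-06 = 1.746e-19 J = 1.0897 eV

1.0897 eV


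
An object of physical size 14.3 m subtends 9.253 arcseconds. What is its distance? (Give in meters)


D = size / theta_rad, theta_rad = 9.253 * pi/(180*3600) = 4.486e-05, D = 318770.8559

318770.8559 m


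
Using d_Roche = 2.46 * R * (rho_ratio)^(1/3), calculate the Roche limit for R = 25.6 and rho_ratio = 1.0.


d_Roche = 2.46 * 25.6 * 1.0^(1/3) = 62.976

62.976


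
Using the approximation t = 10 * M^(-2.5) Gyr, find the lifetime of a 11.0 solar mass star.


t = 10 * M^(-2.5) = 10 * 11.0^(-2.5) = 0.0249

0.0249 Gyr


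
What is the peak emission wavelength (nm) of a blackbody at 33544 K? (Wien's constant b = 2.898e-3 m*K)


lam_max = b / T = 2.898e-3 / 33544 = 8.639e-08 m = 86.394 nm

86.394 nm


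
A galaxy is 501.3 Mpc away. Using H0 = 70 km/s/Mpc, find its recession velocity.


v = H0 * d = 70 * 501.3 = 35091.0

35091.0 km/s


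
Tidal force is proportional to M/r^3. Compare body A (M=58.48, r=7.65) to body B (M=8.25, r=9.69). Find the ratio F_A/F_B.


Ratio = (M1/r1^3) / (M2/r2^3) = (58.48/7.65^3) / (8.25/9.69^3) = 14.4059

14.4059


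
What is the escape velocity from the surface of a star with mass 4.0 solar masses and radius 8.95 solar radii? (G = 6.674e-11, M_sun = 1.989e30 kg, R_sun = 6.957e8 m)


M = 4.0 * 1.989e30 kg = 7.956e+30 kg; R = 8.95 * 6.957e8 m = 6.226515e+09 m. v_esc = sqrt(2GM/R) = sqrt(2 * 6.674e-11 * 7.956e+30 / 6.226515e+09) = 412983.7533

412983.7533 m/s


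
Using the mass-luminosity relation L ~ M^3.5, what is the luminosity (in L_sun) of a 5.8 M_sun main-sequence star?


L/L_sun = (M/M_sun)^3.5 = 5.8^3.5 = 469.8919

469.8919 L_sun


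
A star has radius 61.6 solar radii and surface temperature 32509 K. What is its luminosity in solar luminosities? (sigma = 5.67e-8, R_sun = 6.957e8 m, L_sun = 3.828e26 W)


R = 61.6 * 6.957e8 m = 4.285512e+10 m. L = 4*pi*R^2*sigma*T^4 = 4*pi*(4.285512e+10)^2 * 5.67e-8 * 32509^4 = 1.461547034e+33 W. L/L_sun = 1.461547034e+33 / 3.828e26 = 3.818e+06

3.818e+06 L_sun


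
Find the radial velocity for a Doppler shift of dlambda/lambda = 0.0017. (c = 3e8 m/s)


v = (dlambda/lambda) * c = 0.0017 * 3e8 = 510000.0

510000.0 m/s


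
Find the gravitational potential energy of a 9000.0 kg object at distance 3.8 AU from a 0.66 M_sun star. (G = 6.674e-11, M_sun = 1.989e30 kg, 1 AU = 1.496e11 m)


M = 0.66 * 1.989e30 kg = 1.31274e+30 kg; r = 3.8 AU * 1.496e11 m/AU = 5.6848e+11 m. U = -GM*m/r = -(6.674e-11 * 1.31274e+30 * 9000.0) / 5.6848e+11 = -1.387e+12

-1.387e+12 J


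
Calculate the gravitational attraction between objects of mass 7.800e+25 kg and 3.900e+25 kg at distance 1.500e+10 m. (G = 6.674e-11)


F = G*m1*m2/r^2 = 6.674e-11 * 7.800e+25 * 3.900e+25 / (1.500e+10)^2 = 6.674e-11 * 3.042e+51 / 2.250e+20 = 9.023e+20

9.023e+20 N


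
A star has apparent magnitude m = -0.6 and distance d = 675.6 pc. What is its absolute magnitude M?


M = m - 5*log10(d) + 5 = -0.6 - 5*log10(675.6) + 5 = -9.7484

-9.7484


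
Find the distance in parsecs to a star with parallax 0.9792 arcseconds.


d = 1/p = 1/0.9792 = 1.0212

1.0212 pc


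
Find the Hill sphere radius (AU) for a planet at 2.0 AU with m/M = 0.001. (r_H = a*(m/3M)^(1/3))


r_H = a * (m/3M)^(1/3) = 2.0 * (0.001/3)^(1/3) = 0.1387

0.1387 AU


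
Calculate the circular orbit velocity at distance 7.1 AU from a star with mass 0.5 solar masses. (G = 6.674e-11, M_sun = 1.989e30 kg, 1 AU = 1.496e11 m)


v = sqrt(GM/r) = sqrt(6.674e-11 * 9.945e+29 / 1.062e+12) = 7904.9754

7904.9754 m/s


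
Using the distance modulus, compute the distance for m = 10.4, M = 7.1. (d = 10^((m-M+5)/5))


d = 10^((m - M + 5)/5) = 10^((10.4 - 7.1 + 5)/5) = 45.7088

45.7088 pc


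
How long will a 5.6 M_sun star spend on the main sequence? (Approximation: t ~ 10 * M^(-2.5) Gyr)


t = 10 * M^(-2.5) = 10 * 5.6^(-2.5) = 0.1348

0.1348 Gyr


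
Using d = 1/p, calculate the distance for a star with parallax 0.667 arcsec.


d = 1/p = 1/0.667 = 1.4993

1.4993 pc


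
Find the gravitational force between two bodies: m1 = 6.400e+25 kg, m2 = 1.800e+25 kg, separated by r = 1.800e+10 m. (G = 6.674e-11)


F = G*m1*m2/r^2 = 6.674e-11 * 6.400e+25 * 1.800e+25 / (1.800e+10)^2 = 6.674e-11 * 1.152e+51 / 3.240e+20 = 2.373e+20

2.373e+20 N


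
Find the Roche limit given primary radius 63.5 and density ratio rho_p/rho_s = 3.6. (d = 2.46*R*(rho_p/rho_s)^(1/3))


d_Roche = 2.46 * 63.5 * 3.6^(1/3) = 239.4104

239.4104


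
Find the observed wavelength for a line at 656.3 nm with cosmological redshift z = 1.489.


lam_obs = lam_emit * (1 + z) = 656.3 * (1 + 1.489) = 1633.5307

1633.5307 nm


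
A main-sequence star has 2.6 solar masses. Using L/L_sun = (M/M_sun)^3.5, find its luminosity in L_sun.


L/L_sun = (M/M_sun)^3.5 = 2.6^3.5 = 28.3404

28.3404 L_sun


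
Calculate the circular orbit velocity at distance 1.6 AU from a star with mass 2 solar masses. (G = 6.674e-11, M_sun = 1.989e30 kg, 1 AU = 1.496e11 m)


v = sqrt(GM/r) = sqrt(6.674e-11 * 3.978e+30 / 2.394e+11) = 33304.2534

33304.2534 m/s


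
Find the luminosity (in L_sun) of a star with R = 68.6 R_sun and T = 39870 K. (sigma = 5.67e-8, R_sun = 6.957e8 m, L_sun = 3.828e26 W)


R = 68.6 * 6.957e8 m = 4.772502e+10 m. L = 4*pi*R^2*sigma*T^4 = 4*pi*(4.772502e+10)^2 * 5.67e-8 * 39870^4 = 4.100814304e+33 W. L/L_sun = 4.100814304e+33 / 3.828e26 = 1.071e+07

1.071e+07 L_sun


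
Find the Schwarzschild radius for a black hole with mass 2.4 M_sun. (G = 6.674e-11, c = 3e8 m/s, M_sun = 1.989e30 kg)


M = 2.4 * 1.989e30 kg = 4.7736e+30 kg. rs = 2GM/c^2 = 2 * 6.674e-11 * 4.7736e+30 / (3e8)^2 = 7079.7792

7079.7792 m


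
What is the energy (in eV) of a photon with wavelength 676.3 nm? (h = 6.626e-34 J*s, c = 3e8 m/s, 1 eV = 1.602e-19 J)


E = hc/lambda = 6.626e-34 * 3e8 / 6.763e-07 = 2.939e-19 J = 1.8347 eV

1.8347 eV


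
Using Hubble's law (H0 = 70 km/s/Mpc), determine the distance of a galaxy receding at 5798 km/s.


d = v / H0 = 5798 / 70 = 82.8286

82.8286 Mpc


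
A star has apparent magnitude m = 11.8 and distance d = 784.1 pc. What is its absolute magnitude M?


M = m - 5*log10(d) + 5 = 11.8 - 5*log10(784.1) + 5 = 2.3281

2.3281


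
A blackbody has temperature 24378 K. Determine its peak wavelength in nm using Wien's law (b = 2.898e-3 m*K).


lam_max = b / T = 2.898e-3 / 24378 = 1.189e-07 m = 118.8777 nm

118.8777 nm


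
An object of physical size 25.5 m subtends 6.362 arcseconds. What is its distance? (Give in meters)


D = size / theta_rad, theta_rad = 6.362 * pi/(180*3600) = 3.084e-05, D = 826745.1366

826745.1366 m


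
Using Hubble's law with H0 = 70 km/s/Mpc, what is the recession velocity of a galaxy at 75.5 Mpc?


v = H0 * d = 70 * 75.5 = 5285.0

5285.0 km/s


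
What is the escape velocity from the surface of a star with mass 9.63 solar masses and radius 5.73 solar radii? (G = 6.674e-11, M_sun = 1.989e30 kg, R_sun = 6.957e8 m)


M = 9.63 * 1.989e30 kg = 1.915407e+31 kg; R = 5.73 * 6.957e8 m = 3.986361e+09 m. v_esc = sqrt(2GM/R) = sqrt(2 * 6.674e-11 * 1.915407e+31 / 3.986361e+09) = 800848.417

800848.417 m/s


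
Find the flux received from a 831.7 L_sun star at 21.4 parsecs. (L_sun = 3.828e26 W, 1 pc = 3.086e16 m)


F = L / (4*pi*d^2) = 3.184e+29 / (4*pi*(6.604e+17)^2) = 5.809e-08

5.809e-08 W/m^2


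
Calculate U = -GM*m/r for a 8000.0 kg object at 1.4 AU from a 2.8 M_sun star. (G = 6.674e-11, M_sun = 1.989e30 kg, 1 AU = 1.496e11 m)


M = 2.8 * 1.989e30 kg = 5.5692e+30 kg; r = 1.4 AU * 1.496e11 m/AU = 2.0944e+11 m. U = -GM*m/r = -(6.674e-11 * 5.5692e+30 * 8000.0) / 2.0944e+11 = -1.420e+13

-1.420e+13 J


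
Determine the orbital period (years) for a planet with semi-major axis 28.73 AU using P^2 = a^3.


P = a^(3/2) = 28.73^1.5 = 153.9939

153.9939 years


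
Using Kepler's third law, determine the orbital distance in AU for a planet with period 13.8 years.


a = P^(2/3) = 13.8^(2/3) = 5.7533

5.7533 AU


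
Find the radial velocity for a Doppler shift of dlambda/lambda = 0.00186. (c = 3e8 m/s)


v = (dlambda/lambda) * c = 0.00186 * 3e8 = 558000.0

558000.0 m/s


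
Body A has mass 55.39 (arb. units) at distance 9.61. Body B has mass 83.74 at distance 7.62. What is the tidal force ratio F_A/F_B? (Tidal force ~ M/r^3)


Ratio = (M1/r1^3) / (M2/r2^3) = (55.39/9.61^3) / (83.74/7.62^3) = 0.3298

0.3298


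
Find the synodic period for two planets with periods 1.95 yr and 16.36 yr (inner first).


1/P_syn = |1/P1 - 1/P2| = |1/1.95 - 1/16.36| => P_syn = 2.2139

2.2139 years


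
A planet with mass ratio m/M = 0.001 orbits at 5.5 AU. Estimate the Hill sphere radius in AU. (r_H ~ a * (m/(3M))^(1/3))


r_H = a * (m/3M)^(1/3) = 5.5 * (0.001/3)^(1/3) = 0.3813

0.3813 AU


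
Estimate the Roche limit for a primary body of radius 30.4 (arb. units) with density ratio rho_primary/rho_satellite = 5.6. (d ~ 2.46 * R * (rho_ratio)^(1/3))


d_Roche = 2.46 * 30.4 * 5.6^(1/3) = 132.802

132.802


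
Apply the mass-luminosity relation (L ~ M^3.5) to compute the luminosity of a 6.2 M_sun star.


L/L_sun = (M/M_sun)^3.5 = 6.2^3.5 = 593.4319

593.4319 L_sun


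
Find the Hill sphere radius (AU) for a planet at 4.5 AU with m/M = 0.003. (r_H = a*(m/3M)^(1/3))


r_H = a * (m/3M)^(1/3) = 4.5 * (0.003/3)^(1/3) = 0.45

0.45 AU


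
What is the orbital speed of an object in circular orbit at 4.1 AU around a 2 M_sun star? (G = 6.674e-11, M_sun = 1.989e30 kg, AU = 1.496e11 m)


v = sqrt(GM/r) = sqrt(6.674e-11 * 3.978e+30 / 6.134e+11) = 20805.0022

20805.0022 m/s


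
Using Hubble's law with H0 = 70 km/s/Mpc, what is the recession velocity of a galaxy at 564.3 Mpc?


v = H0 * d = 70 * 564.3 = 39501.0

39501.0 km/s


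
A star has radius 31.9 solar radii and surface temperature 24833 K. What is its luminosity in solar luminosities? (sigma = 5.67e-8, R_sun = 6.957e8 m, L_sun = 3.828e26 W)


R = 31.9 * 6.957e8 m = 2.219283e+10 m. L = 4*pi*R^2*sigma*T^4 = 4*pi*(2.219283e+10)^2 * 5.67e-8 * 24833^4 = 1.334550615e+32 W. L/L_sun = 1.334550615e+32 / 3.828e26 = 348628.6874

348628.6874 L_sun


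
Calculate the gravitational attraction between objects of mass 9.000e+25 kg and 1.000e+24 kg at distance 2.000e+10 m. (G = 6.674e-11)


F = G*m1*m2/r^2 = 6.674e-11 * 9.000e+25 * 1.000e+24 / (2.000e+10)^2 = 6.674e-11 * 9.000e+49 / 4.000e+20 = 1.502e+19

1.502e+19 N


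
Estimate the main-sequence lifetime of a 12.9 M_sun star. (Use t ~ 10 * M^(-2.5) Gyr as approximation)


t = 10 * M^(-2.5) = 10 * 12.9^(-2.5) = 0.0167

0.0167 Gyr


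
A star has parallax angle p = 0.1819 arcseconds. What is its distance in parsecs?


d = 1/p = 1/0.1819 = 5.4975

5.4975 pc


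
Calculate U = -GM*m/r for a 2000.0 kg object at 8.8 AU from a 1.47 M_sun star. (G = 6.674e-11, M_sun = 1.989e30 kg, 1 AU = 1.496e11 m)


M = 1.47 * 1.989e30 kg = 2.92383e+30 kg; r = 8.8 AU * 1.496e11 m/AU = 1.31648e+12 m. U = -GM*m/r = -(6.674e-11 * 2.92383e+30 * 2000.0) / 1.31648e+12 = -2.965e+11

-2.965e+11 J


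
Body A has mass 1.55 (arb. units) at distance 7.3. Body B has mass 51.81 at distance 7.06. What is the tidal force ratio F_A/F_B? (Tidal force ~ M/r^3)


Ratio = (M1/r1^3) / (M2/r2^3) = (1.55/7.3^3) / (51.81/7.06^3) = 0.0271

0.0271


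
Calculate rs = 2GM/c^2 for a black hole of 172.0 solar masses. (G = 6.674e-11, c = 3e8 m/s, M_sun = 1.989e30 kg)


M = 172.0 * 1.989e30 kg = 3.42108e+32 kg. rs = 2GM/c^2 = 2 * 6.674e-11 * 3.42108e+32 / (3e8)^2 = 507384.176

507384.176 m


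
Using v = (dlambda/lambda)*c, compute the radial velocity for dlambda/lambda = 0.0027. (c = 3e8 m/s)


v = (dlambda/lambda) * c = 0.0027 * 3e8 = 810000.0

810000.0 m/s


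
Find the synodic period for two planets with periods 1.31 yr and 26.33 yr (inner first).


1/P_syn = |1/P1 - 1/P2| = |1/1.31 - 1/26.33| => P_syn = 1.3786

1.3786 years


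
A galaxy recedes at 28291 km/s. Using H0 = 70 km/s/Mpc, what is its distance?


d = v / H0 = 28291 / 70 = 404.1571

404.1571 Mpc


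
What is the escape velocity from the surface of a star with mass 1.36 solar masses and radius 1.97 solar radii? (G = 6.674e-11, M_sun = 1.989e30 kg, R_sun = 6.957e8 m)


M = 1.36 * 1.989e30 kg = 2.70504e+30 kg; R = 1.97 * 6.957e8 m = 1.370529e+09 m. v_esc = sqrt(2GM/R) = sqrt(2 * 6.674e-11 * 2.70504e+30 / 1.370529e+09) = 513275.8489

513275.8489 m/s


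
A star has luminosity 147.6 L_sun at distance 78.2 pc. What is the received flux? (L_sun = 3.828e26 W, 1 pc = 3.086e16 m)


F = L / (4*pi*d^2) = 5.650e+28 / (4*pi*(2.413e+18)^2) = 7.720e-10

7.720e-10 W/m^2
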